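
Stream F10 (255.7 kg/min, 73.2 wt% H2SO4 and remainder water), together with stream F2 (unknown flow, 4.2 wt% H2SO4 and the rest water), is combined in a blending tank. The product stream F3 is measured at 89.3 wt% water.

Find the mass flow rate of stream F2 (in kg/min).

2459 kg/min

Let F2 be the unknown flow. Total out = 255.7 + F2.
water balance: 68.528 + 0.958·F2 = 0.893·(255.7 + F2)
(0.958 − 0.893)·F2 = 0.893×255.7 − 68.528 = 159.81
F2 = 159.81 / 0.065 = 2458.7 kg/min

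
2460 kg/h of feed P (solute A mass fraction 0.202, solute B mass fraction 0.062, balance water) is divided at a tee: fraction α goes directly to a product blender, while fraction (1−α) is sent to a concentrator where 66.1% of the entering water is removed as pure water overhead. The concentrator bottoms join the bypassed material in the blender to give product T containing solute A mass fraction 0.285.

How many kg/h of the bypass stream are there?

987.4 kg/h

All 2460×0.202 = 496.92 kg/h of solute A reaches T, so T = 496.92/0.285 = 1743.6 kg/h and vapour = 716.42 kg/h.
The evaporator receives (1−α)·2460 of feed at 0.736 water and removes 0.661 of that water:
0.661×0.736×(1−α)×2460 = 716.42
(1−α) = 716.42/1196.8 = 0.5986;  α = 0.4014.
Bypass flow = 0.4014×2460 = 987.39 kg/h.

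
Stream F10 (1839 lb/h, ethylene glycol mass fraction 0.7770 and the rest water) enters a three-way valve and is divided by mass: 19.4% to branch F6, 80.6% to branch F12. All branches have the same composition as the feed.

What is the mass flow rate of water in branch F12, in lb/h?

Branch F12 total = 0.806×1839 = 1482.2 lb/h.
water in F12 = 0.223×1482.2 = 330.54 lb/h.

330.5 lb/h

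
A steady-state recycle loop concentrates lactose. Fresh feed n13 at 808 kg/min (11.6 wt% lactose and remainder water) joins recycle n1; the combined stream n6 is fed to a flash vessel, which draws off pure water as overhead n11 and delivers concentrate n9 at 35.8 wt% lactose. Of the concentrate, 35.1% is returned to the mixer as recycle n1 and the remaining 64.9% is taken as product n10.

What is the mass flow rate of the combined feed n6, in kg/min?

Overall lactose balance (none leaves overhead): lactose in fresh feed = lactose in product, i.e. 808×0.116 = (1−0.351)·n9·0.358.
n9 = 93.728/(0.358×0.649) = 403.41 kg/min.
Recycle n1 = 0.351×403.41 = 141.6 kg/min.
Combined feed n6 = 808 + 141.6 = 949.6 kg/min.

949.6 kg/min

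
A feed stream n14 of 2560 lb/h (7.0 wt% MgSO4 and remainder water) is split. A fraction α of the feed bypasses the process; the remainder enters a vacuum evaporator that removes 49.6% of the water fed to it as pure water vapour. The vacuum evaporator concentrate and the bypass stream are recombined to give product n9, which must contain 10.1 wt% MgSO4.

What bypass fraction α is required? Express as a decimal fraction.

0.335

All 2560×0.070 = 179.2 lb/h of MgSO4 reaches n9, so n9 = 179.2/0.101 = 1774.3 lb/h and vapour = 785.74 lb/h.
The evaporator receives (1−α)·2560 of feed at 0.930 water and removes 0.496 of that water:
0.496×0.930×(1−α)×2560 = 785.74
(1−α) = 785.74/1180.9 = 0.6654;  α = 0.3346.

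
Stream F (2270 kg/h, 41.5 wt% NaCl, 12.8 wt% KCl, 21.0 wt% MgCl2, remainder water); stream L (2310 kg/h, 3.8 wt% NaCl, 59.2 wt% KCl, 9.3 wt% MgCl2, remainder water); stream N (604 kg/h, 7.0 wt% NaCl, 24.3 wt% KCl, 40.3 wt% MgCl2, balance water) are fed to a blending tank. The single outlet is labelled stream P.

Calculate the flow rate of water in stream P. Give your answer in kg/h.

water out = water in = 2270×0.247 + 2310×0.277 + 604×0.284 = 1372.1 kg/h.

1372 kg/h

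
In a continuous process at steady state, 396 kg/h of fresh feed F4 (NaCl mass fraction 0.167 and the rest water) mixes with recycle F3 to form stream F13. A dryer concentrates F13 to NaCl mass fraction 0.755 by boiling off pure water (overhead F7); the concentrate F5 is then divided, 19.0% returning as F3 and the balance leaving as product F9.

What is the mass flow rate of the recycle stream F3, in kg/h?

20.55 kg/h

Overall NaCl balance (none leaves overhead): NaCl in fresh feed = NaCl in product, i.e. 396×0.167 = (1−0.190)·F5·0.755.
F5 = 66.132/(0.755×0.810) = 108.14 kg/h.
Recycle F3 = 0.190×108.14 = 20.546 kg/h.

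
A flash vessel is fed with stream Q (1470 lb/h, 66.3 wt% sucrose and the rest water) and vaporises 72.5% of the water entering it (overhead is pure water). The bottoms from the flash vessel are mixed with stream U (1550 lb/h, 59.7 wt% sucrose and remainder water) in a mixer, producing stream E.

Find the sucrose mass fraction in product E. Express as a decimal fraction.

0.714

Vapour removed = 0.725×0.337×1470 = 359.16 lb/h; concentrate = 1110.8 lb/h.
sucrose reaching the mixer = 974.61 (from concentrate) + 1550×0.597 = 1900 lb/h.
Product flow = 1110.8 + 1550 = 2660.8 lb/h; sucrose fraction = 0.714.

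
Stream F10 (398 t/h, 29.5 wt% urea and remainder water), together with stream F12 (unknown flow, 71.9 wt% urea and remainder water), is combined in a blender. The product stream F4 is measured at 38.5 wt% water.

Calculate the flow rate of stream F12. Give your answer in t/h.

Let F12 be the unknown flow. Total out = 398 + F12.
water balance: 280.59 + 0.281·F12 = 0.385·(398 + F12)
(0.281 − 0.385)·F12 = 0.385×398 − 280.59 = -127.36
F12 = -127.36 / -0.104 = 1224.6 t/h

1225 t/h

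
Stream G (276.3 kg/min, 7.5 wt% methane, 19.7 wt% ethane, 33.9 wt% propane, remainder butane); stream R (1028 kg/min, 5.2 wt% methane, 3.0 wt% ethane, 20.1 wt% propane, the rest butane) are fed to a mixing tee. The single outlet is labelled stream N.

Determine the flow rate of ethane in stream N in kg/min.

85.27 kg/min

ethane out = ethane in = 276.3×0.197 + 1028×0.030 = 85.271 kg/min.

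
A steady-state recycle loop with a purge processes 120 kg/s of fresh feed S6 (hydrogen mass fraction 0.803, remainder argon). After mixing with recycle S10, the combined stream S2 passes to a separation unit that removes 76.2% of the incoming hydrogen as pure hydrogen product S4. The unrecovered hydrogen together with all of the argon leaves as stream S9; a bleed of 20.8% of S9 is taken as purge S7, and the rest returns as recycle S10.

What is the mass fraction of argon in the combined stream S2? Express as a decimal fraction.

0.489

argon enters only via S6 and leaves only via the purge: 120×0.197 = 0.208×(argon in S9), and the separation unit passes all argon, so argon in S2 = argon in S9 = 113.65 kg/s.
hydrogen in S2: m_A = 120×0.803 + (1−0.208)·(1−0.762)·m_A, so m_A = 96.36/0.8115 = 118.74 kg/s.
S2 = 118.74 + 113.65 = 232.4 kg/s.
argon fraction in S2 = 113.65/232.4 = 0.489.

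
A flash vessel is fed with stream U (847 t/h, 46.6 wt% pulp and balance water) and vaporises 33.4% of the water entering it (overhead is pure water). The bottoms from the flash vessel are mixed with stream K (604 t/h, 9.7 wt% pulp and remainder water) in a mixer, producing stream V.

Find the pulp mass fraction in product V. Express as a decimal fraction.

0.3487

Vapour removed = 0.334×0.534×847 = 151.07 t/h; concentrate = 695.93 t/h.
pulp reaching the mixer = 394.7 (from concentrate) + 604×0.097 = 453.29 t/h.
Product flow = 695.93 + 604 = 1299.9 t/h; pulp fraction = 0.3487.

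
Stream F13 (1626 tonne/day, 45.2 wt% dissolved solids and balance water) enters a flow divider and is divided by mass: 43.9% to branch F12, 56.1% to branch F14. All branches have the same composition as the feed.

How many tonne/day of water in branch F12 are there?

Branch F12 total = 0.439×1626 = 713.81 tonne/day.
water in F12 = 0.548×713.81 = 391.17 tonne/day.

391.2 tonne/day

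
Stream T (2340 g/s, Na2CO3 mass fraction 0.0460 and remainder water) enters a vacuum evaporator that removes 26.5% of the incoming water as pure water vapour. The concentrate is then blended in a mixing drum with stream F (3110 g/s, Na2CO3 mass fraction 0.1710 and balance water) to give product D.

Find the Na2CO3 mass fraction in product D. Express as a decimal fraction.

0.1316

Vapour removed = 0.265×0.954×2340 = 591.58 g/s; concentrate = 1748.4 g/s.
Na2CO3 reaching the mixer = 107.64 (from concentrate) + 3110×0.171 = 639.45 g/s.
Product flow = 1748.4 + 3110 = 4858.4 g/s; Na2CO3 fraction = 0.1316.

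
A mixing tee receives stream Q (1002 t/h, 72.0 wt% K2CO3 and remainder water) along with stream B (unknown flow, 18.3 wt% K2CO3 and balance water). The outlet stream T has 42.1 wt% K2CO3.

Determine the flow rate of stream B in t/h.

Let B be the unknown flow. Total out = 1002 + B.
K2CO3 balance: 721.44 + 0.183·B = 0.421·(1002 + B)
(0.183 − 0.421)·B = 0.421×1002 − 721.44 = -299.6
B = -299.6 / -0.238 = 1258.8 t/h

1259 t/h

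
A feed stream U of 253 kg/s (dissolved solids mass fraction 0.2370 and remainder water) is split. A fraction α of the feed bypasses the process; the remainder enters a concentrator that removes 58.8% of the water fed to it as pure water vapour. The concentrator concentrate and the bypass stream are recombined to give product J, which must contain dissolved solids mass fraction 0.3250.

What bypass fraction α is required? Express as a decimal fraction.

0.396

All 253×0.237 = 59.961 kg/s of dissolved solids reaches J, so J = 59.961/0.325 = 184.5 kg/s and vapour = 68.505 kg/s.
The evaporator receives (1−α)·253 of feed at 0.763 water and removes 0.588 of that water:
0.588×0.763×(1−α)×253 = 68.505
(1−α) = 68.505/113.51 = 0.6035;  α = 0.3965.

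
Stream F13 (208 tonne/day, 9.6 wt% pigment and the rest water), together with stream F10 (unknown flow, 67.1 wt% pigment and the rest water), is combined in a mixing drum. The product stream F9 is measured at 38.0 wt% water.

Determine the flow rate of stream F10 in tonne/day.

Let F10 be the unknown flow. Total out = 208 + F10.
water balance: 188.03 + 0.329·F10 = 0.380·(208 + F10)
(0.329 − 0.380)·F10 = 0.380×208 − 188.03 = -108.99
F10 = -108.99 / -0.051 = 2137.1 tonne/day

2137 tonne/day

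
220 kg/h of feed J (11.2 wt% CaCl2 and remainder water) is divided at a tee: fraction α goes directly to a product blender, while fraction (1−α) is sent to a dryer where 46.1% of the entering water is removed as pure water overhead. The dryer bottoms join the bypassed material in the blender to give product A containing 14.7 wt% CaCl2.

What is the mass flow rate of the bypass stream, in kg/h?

All 220×0.112 = 24.64 kg/h of CaCl2 reaches A, so A = 24.64/0.147 = 167.62 kg/h and vapour = 52.381 kg/h.
The evaporator receives (1−α)·220 of feed at 0.888 water and removes 0.461 of that water:
0.461×0.888×(1−α)×220 = 52.381
(1−α) = 52.381/90.061 = 0.5816;  α = 0.4184.
Bypass flow = 0.4184×220 = 92.044 kg/h.

92.04 kg/h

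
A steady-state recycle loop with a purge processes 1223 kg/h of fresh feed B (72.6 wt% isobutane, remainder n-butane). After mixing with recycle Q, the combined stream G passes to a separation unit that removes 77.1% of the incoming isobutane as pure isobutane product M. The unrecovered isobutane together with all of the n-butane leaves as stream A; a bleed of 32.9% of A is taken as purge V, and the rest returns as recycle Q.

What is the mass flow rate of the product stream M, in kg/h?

isobutane in G: m_A = 1223×0.726 + (1−0.329)·(1−0.771)·m_A, so m_A = 887.9/0.8463 = 1049.1 kg/h.
Product M = 0.771×1049.1 = 808.86 kg/h.

808.9 kg/h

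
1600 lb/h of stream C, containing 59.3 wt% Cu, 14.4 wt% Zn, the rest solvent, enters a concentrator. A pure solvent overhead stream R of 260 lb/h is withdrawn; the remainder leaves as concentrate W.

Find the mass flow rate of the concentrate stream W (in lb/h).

Concentrate = 1600 − 260 = 1340 lb/h.

1340 lb/h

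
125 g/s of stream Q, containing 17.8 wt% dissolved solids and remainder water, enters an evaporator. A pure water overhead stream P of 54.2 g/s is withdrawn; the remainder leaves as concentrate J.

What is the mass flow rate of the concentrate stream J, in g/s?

70.8 g/s

Concentrate = 125 − 54.2 = 70.8 g/s.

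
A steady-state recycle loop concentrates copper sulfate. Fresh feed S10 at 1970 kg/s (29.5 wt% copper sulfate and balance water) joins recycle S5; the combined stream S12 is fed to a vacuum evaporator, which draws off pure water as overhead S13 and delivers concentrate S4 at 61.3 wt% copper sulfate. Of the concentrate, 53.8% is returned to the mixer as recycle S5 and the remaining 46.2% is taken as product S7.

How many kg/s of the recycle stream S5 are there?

Overall copper sulfate balance (none leaves overhead): copper sulfate in fresh feed = copper sulfate in product, i.e. 1970×0.295 = (1−0.538)·S4·0.613.
S4 = 581.15/(0.613×0.462) = 2052 kg/s.
Recycle S5 = 0.538×2052 = 1104 kg/s.

1104 kg/s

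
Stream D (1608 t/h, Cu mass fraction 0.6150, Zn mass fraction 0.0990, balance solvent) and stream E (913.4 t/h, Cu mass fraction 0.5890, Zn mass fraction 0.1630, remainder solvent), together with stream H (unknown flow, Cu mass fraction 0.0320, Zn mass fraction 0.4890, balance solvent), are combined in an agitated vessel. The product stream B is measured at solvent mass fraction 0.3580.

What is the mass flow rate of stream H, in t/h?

Let H be the unknown flow. Total out = 2521.4 + H.
solvent balance: 686.41 + 0.479·H = 0.358·(2521.4 + H)
(0.479 − 0.358)·H = 0.358×2521.4 − 686.41 = 216.25
H = 216.25 / 0.121 = 1787.2 t/h

1787 t/h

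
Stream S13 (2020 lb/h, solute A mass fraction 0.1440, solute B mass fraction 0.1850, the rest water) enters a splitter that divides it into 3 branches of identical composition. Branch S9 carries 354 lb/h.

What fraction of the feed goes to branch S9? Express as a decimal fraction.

0.175

Fraction to S9 = 354/2020 = 0.1752.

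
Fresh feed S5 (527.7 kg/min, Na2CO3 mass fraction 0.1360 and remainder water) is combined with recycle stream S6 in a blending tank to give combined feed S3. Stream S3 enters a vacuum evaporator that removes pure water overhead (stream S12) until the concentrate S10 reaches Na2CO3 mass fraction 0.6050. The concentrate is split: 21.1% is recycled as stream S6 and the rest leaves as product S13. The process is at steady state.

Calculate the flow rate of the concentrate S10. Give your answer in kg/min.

150.3 kg/min

Overall Na2CO3 balance (none leaves overhead): Na2CO3 in fresh feed = Na2CO3 in product, i.e. 527.7×0.136 = (1−0.211)·S10·0.605.
S10 = 71.767/(0.605×0.789) = 150.35 kg/min.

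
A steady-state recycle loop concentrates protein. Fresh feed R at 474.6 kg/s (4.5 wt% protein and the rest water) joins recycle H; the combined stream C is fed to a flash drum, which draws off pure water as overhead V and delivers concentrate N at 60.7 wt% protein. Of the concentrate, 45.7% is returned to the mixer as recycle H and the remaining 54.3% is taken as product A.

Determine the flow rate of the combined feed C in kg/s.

Overall protein balance (none leaves overhead): protein in fresh feed = protein in product, i.e. 474.6×0.045 = (1−0.457)·N·0.607.
N = 21.357/(0.607×0.543) = 64.797 kg/s.
Recycle H = 0.457×64.797 = 29.612 kg/s.
Combined feed C = 474.6 + 29.612 = 504.21 kg/s.

504.2 kg/s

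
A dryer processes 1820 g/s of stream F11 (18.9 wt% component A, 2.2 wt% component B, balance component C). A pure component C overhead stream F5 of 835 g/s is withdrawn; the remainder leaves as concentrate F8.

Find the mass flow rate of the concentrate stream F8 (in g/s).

985 g/s

Concentrate = 1820 − 835 = 985 g/s.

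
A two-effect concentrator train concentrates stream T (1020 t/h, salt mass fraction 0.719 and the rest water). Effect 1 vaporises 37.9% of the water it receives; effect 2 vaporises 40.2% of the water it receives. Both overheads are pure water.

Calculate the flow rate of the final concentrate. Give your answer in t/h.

water in feed = 1020×0.281 = 286.62 t/h.
After stage 1: water left = (1−0.379)×286.62 = 177.99; stream total = 911.37 t/h.
After stage 2: water left = (1−0.402)×177.99 = 106.44; final concentrate = 839.82 t/h.

839.8 t/h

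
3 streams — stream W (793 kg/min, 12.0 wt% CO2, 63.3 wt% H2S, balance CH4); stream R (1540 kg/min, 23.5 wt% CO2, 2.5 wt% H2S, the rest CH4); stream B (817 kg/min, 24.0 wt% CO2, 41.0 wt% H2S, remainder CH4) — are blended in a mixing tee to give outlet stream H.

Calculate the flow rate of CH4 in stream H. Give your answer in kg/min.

1621 kg/min

CH4 out = CH4 in = 793×0.247 + 1540×0.740 + 817×0.350 = 1621.4 kg/min.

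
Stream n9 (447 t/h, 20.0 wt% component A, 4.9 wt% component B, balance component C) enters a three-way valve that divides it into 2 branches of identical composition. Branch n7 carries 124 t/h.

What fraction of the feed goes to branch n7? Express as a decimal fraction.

Fraction to n7 = 124/447 = 0.2774.

0.277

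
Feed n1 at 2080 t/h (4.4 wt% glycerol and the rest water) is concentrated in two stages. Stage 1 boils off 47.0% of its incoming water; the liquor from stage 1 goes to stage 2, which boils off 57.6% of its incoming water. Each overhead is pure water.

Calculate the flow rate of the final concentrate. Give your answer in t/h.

water in feed = 2080×0.956 = 1988.5 t/h.
After stage 1: water left = (1−0.470)×1988.5 = 1053.9; stream total = 1145.4 t/h.
After stage 2: water left = (1−0.576)×1053.9 = 446.85; final concentrate = 538.37 t/h.

538.4 t/h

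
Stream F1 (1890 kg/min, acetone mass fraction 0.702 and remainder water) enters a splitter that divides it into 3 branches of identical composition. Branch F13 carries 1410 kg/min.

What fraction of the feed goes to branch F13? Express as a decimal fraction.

0.746

Fraction to F13 = 1410/1890 = 0.7460.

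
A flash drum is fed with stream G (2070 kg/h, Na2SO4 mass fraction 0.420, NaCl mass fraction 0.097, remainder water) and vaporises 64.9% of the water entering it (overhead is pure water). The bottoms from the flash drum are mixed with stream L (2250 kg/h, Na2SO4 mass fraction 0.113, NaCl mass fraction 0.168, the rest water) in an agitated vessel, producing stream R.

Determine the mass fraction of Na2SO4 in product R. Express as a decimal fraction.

Vapour removed = 0.649×0.483×2070 = 648.88 kg/h; concentrate = 1421.1 kg/h.
Na2SO4 reaching the mixer = 869.4 (from concentrate) + 2250×0.113 = 1123.7 kg/h.
Product flow = 1421.1 + 2250 = 3671.1 kg/h; Na2SO4 fraction = 0.306.

0.306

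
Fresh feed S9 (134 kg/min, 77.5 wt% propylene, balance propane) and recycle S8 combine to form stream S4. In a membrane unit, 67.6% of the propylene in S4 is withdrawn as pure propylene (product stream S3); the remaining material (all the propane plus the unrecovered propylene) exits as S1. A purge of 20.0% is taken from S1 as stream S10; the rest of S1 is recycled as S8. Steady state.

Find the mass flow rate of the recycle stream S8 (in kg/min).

propane enters only via S9 and leaves only via the purge: 134×0.225 = 0.200×(propane in S1), and the membrane unit passes all propane, so propane in S4 = propane in S1 = 150.75 kg/min.
propylene in S4: m_A = 134×0.775 + (1−0.200)·(1−0.676)·m_A, so m_A = 103.85/0.7408 = 140.19 kg/min.
S1 = (1−0.676)×140.19 + 150.75 = 196.17 kg/min.
Recycle S8 = (1−0.200)×196.17 = 156.94 kg/min.

156.9 kg/min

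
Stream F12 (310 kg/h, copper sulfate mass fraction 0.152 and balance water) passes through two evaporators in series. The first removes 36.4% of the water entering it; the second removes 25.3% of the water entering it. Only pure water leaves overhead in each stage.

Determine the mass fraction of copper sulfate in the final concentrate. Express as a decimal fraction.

water in feed = 310×0.848 = 262.88 kg/h.
After stage 1: water left = (1−0.364)×262.88 = 167.19; stream total = 214.31 kg/h.
After stage 2: water left = (1−0.253)×167.19 = 124.89; final concentrate = 172.01 kg/h.
copper sulfate fraction = 47.12/172.01 = 0.274.

0.274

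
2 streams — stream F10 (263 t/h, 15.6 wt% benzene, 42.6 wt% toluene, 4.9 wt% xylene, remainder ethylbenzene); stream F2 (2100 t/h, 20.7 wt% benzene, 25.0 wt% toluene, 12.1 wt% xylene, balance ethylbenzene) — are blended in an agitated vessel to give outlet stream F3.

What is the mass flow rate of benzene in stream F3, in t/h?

475.7 t/h

benzene out = benzene in = 263×0.156 + 2100×0.207 = 475.73 t/h.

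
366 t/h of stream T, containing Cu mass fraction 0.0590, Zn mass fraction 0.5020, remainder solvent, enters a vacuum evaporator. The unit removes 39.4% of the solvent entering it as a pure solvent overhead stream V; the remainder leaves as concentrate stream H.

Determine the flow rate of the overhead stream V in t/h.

63.31 t/h

solvent entering = 366×0.439 = 160.67 t/h; overhead removed = 0.394×160.67 = 63.306 t/h.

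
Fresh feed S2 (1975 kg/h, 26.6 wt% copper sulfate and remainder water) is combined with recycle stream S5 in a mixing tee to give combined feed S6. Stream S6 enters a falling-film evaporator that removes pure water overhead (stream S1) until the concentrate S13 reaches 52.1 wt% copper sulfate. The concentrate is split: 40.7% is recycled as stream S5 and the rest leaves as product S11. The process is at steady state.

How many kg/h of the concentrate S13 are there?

1700 kg/h

Overall copper sulfate balance (none leaves overhead): copper sulfate in fresh feed = copper sulfate in product, i.e. 1975×0.266 = (1−0.407)·S13·0.521.
S13 = 525.35/(0.521×0.593) = 1700.4 kg/h.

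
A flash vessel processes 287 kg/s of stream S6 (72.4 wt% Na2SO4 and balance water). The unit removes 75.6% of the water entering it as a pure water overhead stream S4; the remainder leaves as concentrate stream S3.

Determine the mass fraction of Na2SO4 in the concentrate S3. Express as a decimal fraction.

Na2SO4 is not removed: 287×0.724 = 207.79 kg/s of Na2SO4 enters S3.
water entering = 287×0.276 = 79.212 kg/s; overhead removed = 0.756×79.212 = 59.884 kg/s.
Concentrate = 287 − 59.884 = 227.12 kg/s.
Mass fraction = 207.79/227.12 = 0.915.

0.915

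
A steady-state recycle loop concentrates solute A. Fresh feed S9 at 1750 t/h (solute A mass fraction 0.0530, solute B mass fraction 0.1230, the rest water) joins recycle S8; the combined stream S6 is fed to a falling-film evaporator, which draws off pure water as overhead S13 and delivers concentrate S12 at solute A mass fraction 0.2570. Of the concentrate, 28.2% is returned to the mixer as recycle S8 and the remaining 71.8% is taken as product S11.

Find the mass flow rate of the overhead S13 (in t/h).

Overall solute A balance (none leaves overhead): solute A in fresh feed = solute A in product, i.e. 1750×0.053 = (1−0.282)·S12·0.257.
S12 = 92.75/(0.257×0.718) = 502.64 t/h.
Recycle S8 = 0.282×502.64 = 141.74 t/h.
Combined feed S6 = 1750 + 141.74 = 1891.7 t/h.
Overhead S13 = S6 − S12 = 1891.7 − 502.64 = 1389.1 t/h.

1389 t/h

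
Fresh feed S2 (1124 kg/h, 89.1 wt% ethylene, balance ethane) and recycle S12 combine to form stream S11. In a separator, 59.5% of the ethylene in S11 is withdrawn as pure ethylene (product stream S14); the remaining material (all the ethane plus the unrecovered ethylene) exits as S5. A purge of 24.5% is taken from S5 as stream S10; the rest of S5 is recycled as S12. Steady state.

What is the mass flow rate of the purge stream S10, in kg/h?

ethane enters only via S2 and leaves only via the purge: 1124×0.109 = 0.245×(ethane in S5), and the separator passes all ethane, so ethane in S11 = ethane in S5 = 500.07 kg/h.
ethylene in S11: m_A = 1124×0.891 + (1−0.245)·(1−0.595)·m_A, so m_A = 1001.5/0.6942 = 1442.6 kg/h.
S5 = (1−0.595)×1442.6 + 500.07 = 1084.3 kg/h.
Purge S10 = 0.245×1084.3 = 265.66 kg/h.

265.7 kg/h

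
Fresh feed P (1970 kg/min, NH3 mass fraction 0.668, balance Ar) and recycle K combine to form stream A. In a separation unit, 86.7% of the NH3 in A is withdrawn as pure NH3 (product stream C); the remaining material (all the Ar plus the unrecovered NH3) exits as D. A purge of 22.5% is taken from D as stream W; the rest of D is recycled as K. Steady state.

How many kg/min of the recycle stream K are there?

2404 kg/min

Ar enters only via P and leaves only via the purge: 1970×0.332 = 0.225×(Ar in D), and the separation unit passes all Ar, so Ar in A = Ar in D = 2906.8 kg/min.
NH3 in A: m_A = 1970×0.668 + (1−0.225)·(1−0.867)·m_A, so m_A = 1316/0.8969 = 1467.2 kg/min.
D = (1−0.867)×1467.2 + 2906.8 = 3102 kg/min.
Recycle K = (1−0.225)×3102 = 2404 kg/min.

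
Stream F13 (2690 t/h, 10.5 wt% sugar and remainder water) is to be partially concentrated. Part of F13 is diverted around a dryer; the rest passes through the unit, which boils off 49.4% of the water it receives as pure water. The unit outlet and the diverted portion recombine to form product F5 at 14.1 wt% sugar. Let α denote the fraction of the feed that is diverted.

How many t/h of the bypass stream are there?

1137 t/h

All 2690×0.105 = 282.45 t/h of sugar reaches F5, so F5 = 282.45/0.141 = 2003.2 t/h and vapour = 686.81 t/h.
The evaporator receives (1−α)·2690 of feed at 0.895 water and removes 0.494 of that water:
0.494×0.895×(1−α)×2690 = 686.81
(1−α) = 686.81/1189.3 = 0.5775;  α = 0.4225.
Bypass flow = 0.4225×2690 = 1136.6 t/h.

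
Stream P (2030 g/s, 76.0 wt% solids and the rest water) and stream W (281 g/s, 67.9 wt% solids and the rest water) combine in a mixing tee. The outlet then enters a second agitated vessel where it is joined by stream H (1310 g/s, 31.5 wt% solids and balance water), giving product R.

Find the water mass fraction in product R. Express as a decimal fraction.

Overall, product flow = 3621 g/s.
water in = 2030×0.240 + 281×0.321 + 1310×0.685 = 1474.8 g/s.
water fraction in R = 0.407.

0.407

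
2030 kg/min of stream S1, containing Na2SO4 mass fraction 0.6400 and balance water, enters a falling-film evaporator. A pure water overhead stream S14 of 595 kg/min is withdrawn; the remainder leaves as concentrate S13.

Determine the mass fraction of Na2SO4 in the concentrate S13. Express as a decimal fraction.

Na2SO4 is not removed: 2030×0.640 = 1299.2 kg/min of Na2SO4 enters S13.
Concentrate = 2030 − 595 = 1435 kg/min.
Mass fraction = 1299.2/1435 = 0.9054.

0.9054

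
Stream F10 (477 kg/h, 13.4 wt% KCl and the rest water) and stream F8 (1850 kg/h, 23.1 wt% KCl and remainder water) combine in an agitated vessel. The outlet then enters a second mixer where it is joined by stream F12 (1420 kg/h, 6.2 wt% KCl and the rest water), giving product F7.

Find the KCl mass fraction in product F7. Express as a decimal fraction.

Overall, product flow = 3747 kg/h.
KCl in = 477×0.134 + 1850×0.231 + 1420×0.062 = 579.31 kg/h.
KCl fraction in F7 = 0.155.

0.155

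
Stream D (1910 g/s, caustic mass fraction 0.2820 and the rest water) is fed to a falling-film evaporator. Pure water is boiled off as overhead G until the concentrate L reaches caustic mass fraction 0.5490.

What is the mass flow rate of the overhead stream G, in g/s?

928.9 g/s

caustic is conserved: 1910×0.282 = 538.62 g/s all reports to the concentrate.
Concentrate = 538.62/(target fraction) = 981.09 g/s.
Overhead = 1910 − 981.09 = 928.91 g/s.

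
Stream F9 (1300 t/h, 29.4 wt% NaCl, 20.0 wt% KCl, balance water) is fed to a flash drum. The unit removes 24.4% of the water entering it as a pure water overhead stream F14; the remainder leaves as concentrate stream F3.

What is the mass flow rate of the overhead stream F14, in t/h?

water entering = 1300×0.506 = 657.8 t/h; overhead removed = 0.244×657.8 = 160.5 t/h.

160.5 t/h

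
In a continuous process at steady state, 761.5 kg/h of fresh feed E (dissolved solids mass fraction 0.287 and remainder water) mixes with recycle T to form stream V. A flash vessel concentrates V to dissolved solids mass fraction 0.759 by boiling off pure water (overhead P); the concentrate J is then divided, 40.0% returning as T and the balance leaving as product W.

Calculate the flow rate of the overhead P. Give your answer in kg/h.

Overall dissolved solids balance (none leaves overhead): dissolved solids in fresh feed = dissolved solids in product, i.e. 761.5×0.287 = (1−0.400)·J·0.759.
J = 218.55/(0.759×0.600) = 479.91 kg/h.
Recycle T = 0.400×479.91 = 191.96 kg/h.
Combined feed V = 761.5 + 191.96 = 953.46 kg/h.
Overhead P = V − J = 953.46 − 479.91 = 473.55 kg/h.

473.6 kg/h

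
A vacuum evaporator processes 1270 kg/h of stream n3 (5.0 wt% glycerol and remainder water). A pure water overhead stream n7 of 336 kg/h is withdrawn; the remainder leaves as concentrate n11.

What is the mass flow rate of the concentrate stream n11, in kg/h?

Concentrate = 1270 − 336 = 934 kg/h.

934 kg/h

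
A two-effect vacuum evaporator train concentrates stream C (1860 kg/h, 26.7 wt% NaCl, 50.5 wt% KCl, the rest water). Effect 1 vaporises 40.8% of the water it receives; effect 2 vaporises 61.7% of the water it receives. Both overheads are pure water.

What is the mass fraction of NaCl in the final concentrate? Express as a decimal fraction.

0.3241

water in feed = 1860×0.228 = 424.08 kg/h.
After stage 1: water left = (1−0.408)×424.08 = 251.06; stream total = 1687 kg/h.
After stage 2: water left = (1−0.617)×251.06 = 96.154; final concentrate = 1532.1 kg/h.
NaCl fraction = 496.62/1532.1 = 0.3241.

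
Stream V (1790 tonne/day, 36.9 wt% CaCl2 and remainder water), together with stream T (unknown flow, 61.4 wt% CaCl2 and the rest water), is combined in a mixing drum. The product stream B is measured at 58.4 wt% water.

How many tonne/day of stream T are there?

424.9 tonne/day

Let T be the unknown flow. Total out = 1790 + T.
water balance: 1129.5 + 0.386·T = 0.584·(1790 + T)
(0.386 − 0.584)·T = 0.584×1790 − 1129.5 = -84.13
T = -84.13 / -0.198 = 424.9 tonne/day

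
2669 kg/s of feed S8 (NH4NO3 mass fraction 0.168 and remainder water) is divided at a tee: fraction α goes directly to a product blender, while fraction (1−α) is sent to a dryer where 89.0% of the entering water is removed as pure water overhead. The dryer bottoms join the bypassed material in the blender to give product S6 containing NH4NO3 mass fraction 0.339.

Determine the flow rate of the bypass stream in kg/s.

All 2669×0.168 = 448.39 kg/s of NH4NO3 reaches S6, so S6 = 448.39/0.339 = 1322.7 kg/s and vapour = 1346.3 kg/s.
The evaporator receives (1−α)·2669 of feed at 0.832 water and removes 0.890 of that water:
0.890×0.832×(1−α)×2669 = 1346.3
(1−α) = 1346.3/1976.3 = 0.6812;  α = 0.3188.
Bypass flow = 0.3188×2669 = 850.84 kg/s.

850.8 kg/s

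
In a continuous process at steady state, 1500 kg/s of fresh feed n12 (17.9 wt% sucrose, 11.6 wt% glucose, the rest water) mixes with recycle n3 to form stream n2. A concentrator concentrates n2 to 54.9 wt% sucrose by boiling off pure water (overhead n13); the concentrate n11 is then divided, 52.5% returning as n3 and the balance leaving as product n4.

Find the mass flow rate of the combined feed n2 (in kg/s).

Overall sucrose balance (none leaves overhead): sucrose in fresh feed = sucrose in product, i.e. 1500×0.179 = (1−0.525)·n11·0.549.
n11 = 268.5/(0.549×0.475) = 1029.6 kg/s.
Recycle n3 = 0.525×1029.6 = 540.55 kg/s.
Combined feed n2 = 1500 + 540.55 = 2040.6 kg/s.

2041 kg/s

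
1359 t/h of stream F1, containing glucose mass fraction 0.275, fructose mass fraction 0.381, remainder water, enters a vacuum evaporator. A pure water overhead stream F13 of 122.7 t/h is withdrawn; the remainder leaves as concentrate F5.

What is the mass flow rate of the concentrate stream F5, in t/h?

Concentrate = 1359 − 122.7 = 1236.3 t/h.

1236 t/h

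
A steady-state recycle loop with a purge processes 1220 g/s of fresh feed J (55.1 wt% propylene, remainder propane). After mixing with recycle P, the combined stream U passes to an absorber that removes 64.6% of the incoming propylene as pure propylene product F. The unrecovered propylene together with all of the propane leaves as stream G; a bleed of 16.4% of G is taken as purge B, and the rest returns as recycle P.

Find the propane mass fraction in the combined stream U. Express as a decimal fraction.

0.778

propane enters only via J and leaves only via the purge: 1220×0.449 = 0.164×(propane in G), and the absorber passes all propane, so propane in U = propane in G = 3340.1 g/s.
propylene in U: m_A = 1220×0.551 + (1−0.164)·(1−0.646)·m_A, so m_A = 672.22/0.7041 = 954.78 g/s.
U = 954.78 + 3340.1 = 4294.9 g/s.
propane fraction in U = 3340.1/4294.9 = 0.778.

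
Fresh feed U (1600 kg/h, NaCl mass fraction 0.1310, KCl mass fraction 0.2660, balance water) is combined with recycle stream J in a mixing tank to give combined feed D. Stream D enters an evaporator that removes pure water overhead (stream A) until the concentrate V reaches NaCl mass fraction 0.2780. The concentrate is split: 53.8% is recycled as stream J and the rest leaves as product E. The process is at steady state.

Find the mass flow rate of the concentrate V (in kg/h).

Overall NaCl balance (none leaves overhead): NaCl in fresh feed = NaCl in product, i.e. 1600×0.131 = (1−0.538)·V·0.278.
V = 209.6/(0.278×0.462) = 1631.9 kg/h.

1632 kg/h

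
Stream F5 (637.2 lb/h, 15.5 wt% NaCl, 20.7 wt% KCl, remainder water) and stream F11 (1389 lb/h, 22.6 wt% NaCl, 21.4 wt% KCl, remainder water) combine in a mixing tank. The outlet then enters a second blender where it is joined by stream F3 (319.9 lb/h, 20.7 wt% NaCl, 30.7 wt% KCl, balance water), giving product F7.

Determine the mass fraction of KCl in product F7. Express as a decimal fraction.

0.2248

Overall, product flow = 2346.1 lb/h.
KCl in = 637.2×0.207 + 1389×0.214 + 319.9×0.307 = 527.36 lb/h.
KCl fraction in F7 = 0.2248.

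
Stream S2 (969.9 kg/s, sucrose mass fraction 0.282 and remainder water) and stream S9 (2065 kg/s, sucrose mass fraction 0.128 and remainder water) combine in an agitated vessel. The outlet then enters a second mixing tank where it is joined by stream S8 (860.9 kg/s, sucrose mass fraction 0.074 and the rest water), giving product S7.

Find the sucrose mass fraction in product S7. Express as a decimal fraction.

0.154

Overall, product flow = 3895.8 kg/s.
sucrose in = 969.9×0.282 + 2065×0.128 + 860.9×0.074 = 601.54 kg/s.
sucrose fraction in S7 = 0.154.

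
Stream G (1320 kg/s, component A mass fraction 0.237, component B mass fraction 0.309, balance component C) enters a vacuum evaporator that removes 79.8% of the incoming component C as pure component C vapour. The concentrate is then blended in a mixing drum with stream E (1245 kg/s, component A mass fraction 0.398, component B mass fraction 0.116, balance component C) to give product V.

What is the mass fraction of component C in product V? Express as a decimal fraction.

Vapour removed = 0.798×0.454×1320 = 478.23 kg/s; concentrate = 841.77 kg/s.
component C reaching the mixer = 121.05 (from concentrate) + 1245×0.486 = 726.12 kg/s.
Product flow = 841.77 + 1245 = 2086.8 kg/s; component C fraction = 0.348.

0.348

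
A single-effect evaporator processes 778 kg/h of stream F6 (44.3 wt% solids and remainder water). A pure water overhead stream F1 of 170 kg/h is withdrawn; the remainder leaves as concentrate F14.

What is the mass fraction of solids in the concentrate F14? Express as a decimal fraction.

solids is not removed: 778×0.443 = 344.65 kg/h of solids enters F14.
Concentrate = 778 − 170 = 608 kg/h.
Mass fraction = 344.65/608 = 0.567.

0.567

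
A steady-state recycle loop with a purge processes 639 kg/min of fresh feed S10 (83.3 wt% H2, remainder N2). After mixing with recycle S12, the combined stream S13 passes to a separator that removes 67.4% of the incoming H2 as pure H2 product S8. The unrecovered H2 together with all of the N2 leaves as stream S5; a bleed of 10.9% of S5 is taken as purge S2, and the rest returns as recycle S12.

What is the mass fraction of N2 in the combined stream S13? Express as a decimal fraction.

0.566

N2 enters only via S10 and leaves only via the purge: 639×0.167 = 0.109×(N2 in S5), and the separator passes all N2, so N2 in S13 = N2 in S5 = 979.02 kg/min.
H2 in S13: m_A = 639×0.833 + (1−0.109)·(1−0.674)·m_A, so m_A = 532.29/0.7095 = 750.19 kg/min.
S13 = 750.19 + 979.02 = 1729.2 kg/min.
N2 fraction in S13 = 979.02/1729.2 = 0.566.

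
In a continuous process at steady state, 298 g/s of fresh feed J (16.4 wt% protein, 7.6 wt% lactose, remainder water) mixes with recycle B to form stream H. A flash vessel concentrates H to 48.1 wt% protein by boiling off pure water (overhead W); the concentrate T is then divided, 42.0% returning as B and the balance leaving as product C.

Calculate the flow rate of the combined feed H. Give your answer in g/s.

371.6 g/s

Overall protein balance (none leaves overhead): protein in fresh feed = protein in product, i.e. 298×0.164 = (1−0.420)·T·0.481.
T = 48.872/(0.481×0.580) = 175.18 g/s.
Recycle B = 0.420×175.18 = 73.576 g/s.
Combined feed H = 298 + 73.576 = 371.58 g/s.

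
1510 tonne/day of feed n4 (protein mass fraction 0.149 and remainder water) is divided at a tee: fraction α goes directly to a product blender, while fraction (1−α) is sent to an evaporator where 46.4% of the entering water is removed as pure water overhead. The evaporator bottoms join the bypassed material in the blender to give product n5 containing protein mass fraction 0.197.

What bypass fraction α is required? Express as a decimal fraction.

All 1510×0.149 = 224.99 tonne/day of protein reaches n5, so n5 = 224.99/0.197 = 1142.1 tonne/day and vapour = 367.92 tonne/day.
The evaporator receives (1−α)·1510 of feed at 0.851 water and removes 0.464 of that water:
0.464×0.851×(1−α)×1510 = 367.92
(1−α) = 367.92/596.24 = 0.6171;  α = 0.3829.

0.383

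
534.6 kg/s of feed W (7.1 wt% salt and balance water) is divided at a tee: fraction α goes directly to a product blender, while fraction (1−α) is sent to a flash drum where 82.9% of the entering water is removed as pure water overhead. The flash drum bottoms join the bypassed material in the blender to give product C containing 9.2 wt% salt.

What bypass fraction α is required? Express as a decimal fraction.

0.704

All 534.6×0.071 = 37.957 kg/s of salt reaches C, so C = 37.957/0.092 = 412.57 kg/s and vapour = 122.03 kg/s.
The evaporator receives (1−α)·534.6 of feed at 0.929 water and removes 0.829 of that water:
0.829×0.929×(1−α)×534.6 = 122.03
(1−α) = 122.03/411.72 = 0.2964;  α = 0.7036.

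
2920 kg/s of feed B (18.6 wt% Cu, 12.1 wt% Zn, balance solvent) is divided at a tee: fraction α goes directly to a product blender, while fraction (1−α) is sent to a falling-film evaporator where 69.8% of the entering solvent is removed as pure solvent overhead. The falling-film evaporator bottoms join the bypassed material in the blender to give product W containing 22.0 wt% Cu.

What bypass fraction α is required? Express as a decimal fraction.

0.681

All 2920×0.186 = 543.12 kg/s of Cu reaches W, so W = 543.12/0.220 = 2468.7 kg/s and vapour = 451.27 kg/s.
The evaporator receives (1−α)·2920 of feed at 0.693 solvent and removes 0.698 of that solvent:
0.698×0.693×(1−α)×2920 = 451.27
(1−α) = 451.27/1412.4 = 0.3195;  α = 0.6805.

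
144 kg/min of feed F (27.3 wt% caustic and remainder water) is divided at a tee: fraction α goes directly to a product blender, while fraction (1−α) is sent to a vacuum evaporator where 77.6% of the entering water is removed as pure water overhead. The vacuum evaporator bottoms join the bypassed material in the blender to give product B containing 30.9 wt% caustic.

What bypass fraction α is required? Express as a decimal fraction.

All 144×0.273 = 39.312 kg/min of caustic reaches B, so B = 39.312/0.309 = 127.22 kg/min and vapour = 16.777 kg/min.
The evaporator receives (1−α)·144 of feed at 0.727 water and removes 0.776 of that water:
0.776×0.727×(1−α)×144 = 16.777
(1−α) = 16.777/81.238 = 0.2065;  α = 0.7935.

0.793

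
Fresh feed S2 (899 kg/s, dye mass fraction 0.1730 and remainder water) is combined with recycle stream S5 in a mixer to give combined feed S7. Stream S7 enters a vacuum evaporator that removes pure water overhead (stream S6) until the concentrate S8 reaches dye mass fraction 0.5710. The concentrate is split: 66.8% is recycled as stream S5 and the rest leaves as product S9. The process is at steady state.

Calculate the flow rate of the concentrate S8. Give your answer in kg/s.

820.4 kg/s

Overall dye balance (none leaves overhead): dye in fresh feed = dye in product, i.e. 899×0.173 = (1−0.668)·S8·0.571.
S8 = 155.53/(0.571×0.332) = 820.41 kg/s.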